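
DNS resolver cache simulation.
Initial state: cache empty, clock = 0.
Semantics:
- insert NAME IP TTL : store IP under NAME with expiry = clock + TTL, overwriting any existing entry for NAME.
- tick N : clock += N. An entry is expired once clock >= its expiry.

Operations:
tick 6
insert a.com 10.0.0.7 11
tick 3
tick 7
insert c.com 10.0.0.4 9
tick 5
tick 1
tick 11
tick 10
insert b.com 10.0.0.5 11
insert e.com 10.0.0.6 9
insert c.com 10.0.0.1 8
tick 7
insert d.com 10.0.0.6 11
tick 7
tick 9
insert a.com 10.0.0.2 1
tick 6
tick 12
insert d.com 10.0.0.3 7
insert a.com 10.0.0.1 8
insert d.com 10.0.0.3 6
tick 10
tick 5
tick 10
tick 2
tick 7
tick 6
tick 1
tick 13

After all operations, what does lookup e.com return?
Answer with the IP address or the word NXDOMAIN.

Answer: NXDOMAIN

Derivation:
Op 1: tick 6 -> clock=6.
Op 2: insert a.com -> 10.0.0.7 (expiry=6+11=17). clock=6
Op 3: tick 3 -> clock=9.
Op 4: tick 7 -> clock=16.
Op 5: insert c.com -> 10.0.0.4 (expiry=16+9=25). clock=16
Op 6: tick 5 -> clock=21. purged={a.com}
Op 7: tick 1 -> clock=22.
Op 8: tick 11 -> clock=33. purged={c.com}
Op 9: tick 10 -> clock=43.
Op 10: insert b.com -> 10.0.0.5 (expiry=43+11=54). clock=43
Op 11: insert e.com -> 10.0.0.6 (expiry=43+9=52). clock=43
Op 12: insert c.com -> 10.0.0.1 (expiry=43+8=51). clock=43
Op 13: tick 7 -> clock=50.
Op 14: insert d.com -> 10.0.0.6 (expiry=50+11=61). clock=50
Op 15: tick 7 -> clock=57. purged={b.com,c.com,e.com}
Op 16: tick 9 -> clock=66. purged={d.com}
Op 17: insert a.com -> 10.0.0.2 (expiry=66+1=67). clock=66
Op 18: tick 6 -> clock=72. purged={a.com}
Op 19: tick 12 -> clock=84.
Op 20: insert d.com -> 10.0.0.3 (expiry=84+7=91). clock=84
Op 21: insert a.com -> 10.0.0.1 (expiry=84+8=92). clock=84
Op 22: insert d.com -> 10.0.0.3 (expiry=84+6=90). clock=84
Op 23: tick 10 -> clock=94. purged={a.com,d.com}
Op 24: tick 5 -> clock=99.
Op 25: tick 10 -> clock=109.
Op 26: tick 2 -> clock=111.
Op 27: tick 7 -> clock=118.
Op 28: tick 6 -> clock=124.
Op 29: tick 1 -> clock=125.
Op 30: tick 13 -> clock=138.
lookup e.com: not in cache (expired or never inserted)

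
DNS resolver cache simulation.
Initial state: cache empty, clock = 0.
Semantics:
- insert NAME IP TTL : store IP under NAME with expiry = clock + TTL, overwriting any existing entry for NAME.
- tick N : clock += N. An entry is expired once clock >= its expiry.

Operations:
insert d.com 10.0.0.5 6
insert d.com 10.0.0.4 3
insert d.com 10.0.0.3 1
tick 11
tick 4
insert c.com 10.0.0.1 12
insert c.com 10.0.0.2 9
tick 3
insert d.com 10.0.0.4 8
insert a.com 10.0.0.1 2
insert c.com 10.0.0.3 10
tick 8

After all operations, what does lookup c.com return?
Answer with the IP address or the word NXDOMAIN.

Answer: 10.0.0.3

Derivation:
Op 1: insert d.com -> 10.0.0.5 (expiry=0+6=6). clock=0
Op 2: insert d.com -> 10.0.0.4 (expiry=0+3=3). clock=0
Op 3: insert d.com -> 10.0.0.3 (expiry=0+1=1). clock=0
Op 4: tick 11 -> clock=11. purged={d.com}
Op 5: tick 4 -> clock=15.
Op 6: insert c.com -> 10.0.0.1 (expiry=15+12=27). clock=15
Op 7: insert c.com -> 10.0.0.2 (expiry=15+9=24). clock=15
Op 8: tick 3 -> clock=18.
Op 9: insert d.com -> 10.0.0.4 (expiry=18+8=26). clock=18
Op 10: insert a.com -> 10.0.0.1 (expiry=18+2=20). clock=18
Op 11: insert c.com -> 10.0.0.3 (expiry=18+10=28). clock=18
Op 12: tick 8 -> clock=26. purged={a.com,d.com}
lookup c.com: present, ip=10.0.0.3 expiry=28 > clock=26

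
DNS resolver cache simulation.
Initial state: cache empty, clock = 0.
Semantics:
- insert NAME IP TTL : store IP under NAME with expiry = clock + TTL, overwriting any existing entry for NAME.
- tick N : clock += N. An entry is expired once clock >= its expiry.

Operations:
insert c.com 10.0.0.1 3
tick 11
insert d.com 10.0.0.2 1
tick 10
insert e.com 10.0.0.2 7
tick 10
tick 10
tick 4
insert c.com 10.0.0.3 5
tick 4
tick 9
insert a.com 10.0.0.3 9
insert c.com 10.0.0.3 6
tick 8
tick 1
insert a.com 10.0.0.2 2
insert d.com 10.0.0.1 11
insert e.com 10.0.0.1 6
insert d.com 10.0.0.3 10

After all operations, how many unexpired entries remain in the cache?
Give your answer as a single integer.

Answer: 3

Derivation:
Op 1: insert c.com -> 10.0.0.1 (expiry=0+3=3). clock=0
Op 2: tick 11 -> clock=11. purged={c.com}
Op 3: insert d.com -> 10.0.0.2 (expiry=11+1=12). clock=11
Op 4: tick 10 -> clock=21. purged={d.com}
Op 5: insert e.com -> 10.0.0.2 (expiry=21+7=28). clock=21
Op 6: tick 10 -> clock=31. purged={e.com}
Op 7: tick 10 -> clock=41.
Op 8: tick 4 -> clock=45.
Op 9: insert c.com -> 10.0.0.3 (expiry=45+5=50). clock=45
Op 10: tick 4 -> clock=49.
Op 11: tick 9 -> clock=58. purged={c.com}
Op 12: insert a.com -> 10.0.0.3 (expiry=58+9=67). clock=58
Op 13: insert c.com -> 10.0.0.3 (expiry=58+6=64). clock=58
Op 14: tick 8 -> clock=66. purged={c.com}
Op 15: tick 1 -> clock=67. purged={a.com}
Op 16: insert a.com -> 10.0.0.2 (expiry=67+2=69). clock=67
Op 17: insert d.com -> 10.0.0.1 (expiry=67+11=78). clock=67
Op 18: insert e.com -> 10.0.0.1 (expiry=67+6=73). clock=67
Op 19: insert d.com -> 10.0.0.3 (expiry=67+10=77). clock=67
Final cache (unexpired): {a.com,d.com,e.com} -> size=3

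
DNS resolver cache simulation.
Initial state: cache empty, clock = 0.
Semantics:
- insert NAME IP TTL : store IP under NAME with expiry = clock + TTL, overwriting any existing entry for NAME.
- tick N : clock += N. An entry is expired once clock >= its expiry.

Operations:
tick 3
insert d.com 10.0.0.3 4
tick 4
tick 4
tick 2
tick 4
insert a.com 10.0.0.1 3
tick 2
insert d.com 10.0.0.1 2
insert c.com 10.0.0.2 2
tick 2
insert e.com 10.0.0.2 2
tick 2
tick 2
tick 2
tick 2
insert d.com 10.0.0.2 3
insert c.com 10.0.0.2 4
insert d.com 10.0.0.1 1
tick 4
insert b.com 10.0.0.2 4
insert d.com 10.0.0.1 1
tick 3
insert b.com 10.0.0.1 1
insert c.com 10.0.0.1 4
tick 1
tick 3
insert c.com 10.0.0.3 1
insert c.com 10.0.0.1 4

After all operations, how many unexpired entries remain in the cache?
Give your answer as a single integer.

Op 1: tick 3 -> clock=3.
Op 2: insert d.com -> 10.0.0.3 (expiry=3+4=7). clock=3
Op 3: tick 4 -> clock=7. purged={d.com}
Op 4: tick 4 -> clock=11.
Op 5: tick 2 -> clock=13.
Op 6: tick 4 -> clock=17.
Op 7: insert a.com -> 10.0.0.1 (expiry=17+3=20). clock=17
Op 8: tick 2 -> clock=19.
Op 9: insert d.com -> 10.0.0.1 (expiry=19+2=21). clock=19
Op 10: insert c.com -> 10.0.0.2 (expiry=19+2=21). clock=19
Op 11: tick 2 -> clock=21. purged={a.com,c.com,d.com}
Op 12: insert e.com -> 10.0.0.2 (expiry=21+2=23). clock=21
Op 13: tick 2 -> clock=23. purged={e.com}
Op 14: tick 2 -> clock=25.
Op 15: tick 2 -> clock=27.
Op 16: tick 2 -> clock=29.
Op 17: insert d.com -> 10.0.0.2 (expiry=29+3=32). clock=29
Op 18: insert c.com -> 10.0.0.2 (expiry=29+4=33). clock=29
Op 19: insert d.com -> 10.0.0.1 (expiry=29+1=30). clock=29
Op 20: tick 4 -> clock=33. purged={c.com,d.com}
Op 21: insert b.com -> 10.0.0.2 (expiry=33+4=37). clock=33
Op 22: insert d.com -> 10.0.0.1 (expiry=33+1=34). clock=33
Op 23: tick 3 -> clock=36. purged={d.com}
Op 24: insert b.com -> 10.0.0.1 (expiry=36+1=37). clock=36
Op 25: insert c.com -> 10.0.0.1 (expiry=36+4=40). clock=36
Op 26: tick 1 -> clock=37. purged={b.com}
Op 27: tick 3 -> clock=40. purged={c.com}
Op 28: insert c.com -> 10.0.0.3 (expiry=40+1=41). clock=40
Op 29: insert c.com -> 10.0.0.1 (expiry=40+4=44). clock=40
Final cache (unexpired): {c.com} -> size=1

Answer: 1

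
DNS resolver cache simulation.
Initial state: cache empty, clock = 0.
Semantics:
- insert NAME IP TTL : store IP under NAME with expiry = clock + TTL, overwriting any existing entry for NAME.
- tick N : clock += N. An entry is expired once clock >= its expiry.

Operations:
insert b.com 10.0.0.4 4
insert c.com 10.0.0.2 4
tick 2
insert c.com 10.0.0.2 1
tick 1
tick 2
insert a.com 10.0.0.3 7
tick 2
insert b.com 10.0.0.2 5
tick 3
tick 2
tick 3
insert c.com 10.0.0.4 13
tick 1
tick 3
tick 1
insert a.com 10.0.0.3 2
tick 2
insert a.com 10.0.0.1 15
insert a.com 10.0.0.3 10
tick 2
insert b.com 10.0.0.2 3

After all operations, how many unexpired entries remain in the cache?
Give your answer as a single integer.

Op 1: insert b.com -> 10.0.0.4 (expiry=0+4=4). clock=0
Op 2: insert c.com -> 10.0.0.2 (expiry=0+4=4). clock=0
Op 3: tick 2 -> clock=2.
Op 4: insert c.com -> 10.0.0.2 (expiry=2+1=3). clock=2
Op 5: tick 1 -> clock=3. purged={c.com}
Op 6: tick 2 -> clock=5. purged={b.com}
Op 7: insert a.com -> 10.0.0.3 (expiry=5+7=12). clock=5
Op 8: tick 2 -> clock=7.
Op 9: insert b.com -> 10.0.0.2 (expiry=7+5=12). clock=7
Op 10: tick 3 -> clock=10.
Op 11: tick 2 -> clock=12. purged={a.com,b.com}
Op 12: tick 3 -> clock=15.
Op 13: insert c.com -> 10.0.0.4 (expiry=15+13=28). clock=15
Op 14: tick 1 -> clock=16.
Op 15: tick 3 -> clock=19.
Op 16: tick 1 -> clock=20.
Op 17: insert a.com -> 10.0.0.3 (expiry=20+2=22). clock=20
Op 18: tick 2 -> clock=22. purged={a.com}
Op 19: insert a.com -> 10.0.0.1 (expiry=22+15=37). clock=22
Op 20: insert a.com -> 10.0.0.3 (expiry=22+10=32). clock=22
Op 21: tick 2 -> clock=24.
Op 22: insert b.com -> 10.0.0.2 (expiry=24+3=27). clock=24
Final cache (unexpired): {a.com,b.com,c.com} -> size=3

Answer: 3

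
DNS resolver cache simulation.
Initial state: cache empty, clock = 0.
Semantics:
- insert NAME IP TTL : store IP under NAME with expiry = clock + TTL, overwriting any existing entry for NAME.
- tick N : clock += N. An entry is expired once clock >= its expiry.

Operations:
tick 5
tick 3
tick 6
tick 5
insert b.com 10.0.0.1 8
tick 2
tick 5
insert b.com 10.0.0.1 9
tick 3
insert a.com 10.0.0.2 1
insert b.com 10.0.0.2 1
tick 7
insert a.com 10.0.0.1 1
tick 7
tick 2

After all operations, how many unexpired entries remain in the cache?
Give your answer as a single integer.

Op 1: tick 5 -> clock=5.
Op 2: tick 3 -> clock=8.
Op 3: tick 6 -> clock=14.
Op 4: tick 5 -> clock=19.
Op 5: insert b.com -> 10.0.0.1 (expiry=19+8=27). clock=19
Op 6: tick 2 -> clock=21.
Op 7: tick 5 -> clock=26.
Op 8: insert b.com -> 10.0.0.1 (expiry=26+9=35). clock=26
Op 9: tick 3 -> clock=29.
Op 10: insert a.com -> 10.0.0.2 (expiry=29+1=30). clock=29
Op 11: insert b.com -> 10.0.0.2 (expiry=29+1=30). clock=29
Op 12: tick 7 -> clock=36. purged={a.com,b.com}
Op 13: insert a.com -> 10.0.0.1 (expiry=36+1=37). clock=36
Op 14: tick 7 -> clock=43. purged={a.com}
Op 15: tick 2 -> clock=45.
Final cache (unexpired): {} -> size=0

Answer: 0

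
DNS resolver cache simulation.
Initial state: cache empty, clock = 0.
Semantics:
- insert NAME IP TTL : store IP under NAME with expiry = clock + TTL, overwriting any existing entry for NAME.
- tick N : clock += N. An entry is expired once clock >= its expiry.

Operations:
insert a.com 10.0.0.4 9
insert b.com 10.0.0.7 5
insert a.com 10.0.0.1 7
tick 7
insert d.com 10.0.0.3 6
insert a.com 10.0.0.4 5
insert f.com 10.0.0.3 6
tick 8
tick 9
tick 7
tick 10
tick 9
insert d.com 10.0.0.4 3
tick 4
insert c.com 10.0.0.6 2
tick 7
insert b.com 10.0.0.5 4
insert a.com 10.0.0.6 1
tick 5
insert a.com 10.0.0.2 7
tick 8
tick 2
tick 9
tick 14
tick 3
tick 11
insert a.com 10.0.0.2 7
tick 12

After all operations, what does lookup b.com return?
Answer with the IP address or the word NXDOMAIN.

Answer: NXDOMAIN

Derivation:
Op 1: insert a.com -> 10.0.0.4 (expiry=0+9=9). clock=0
Op 2: insert b.com -> 10.0.0.7 (expiry=0+5=5). clock=0
Op 3: insert a.com -> 10.0.0.1 (expiry=0+7=7). clock=0
Op 4: tick 7 -> clock=7. purged={a.com,b.com}
Op 5: insert d.com -> 10.0.0.3 (expiry=7+6=13). clock=7
Op 6: insert a.com -> 10.0.0.4 (expiry=7+5=12). clock=7
Op 7: insert f.com -> 10.0.0.3 (expiry=7+6=13). clock=7
Op 8: tick 8 -> clock=15. purged={a.com,d.com,f.com}
Op 9: tick 9 -> clock=24.
Op 10: tick 7 -> clock=31.
Op 11: tick 10 -> clock=41.
Op 12: tick 9 -> clock=50.
Op 13: insert d.com -> 10.0.0.4 (expiry=50+3=53). clock=50
Op 14: tick 4 -> clock=54. purged={d.com}
Op 15: insert c.com -> 10.0.0.6 (expiry=54+2=56). clock=54
Op 16: tick 7 -> clock=61. purged={c.com}
Op 17: insert b.com -> 10.0.0.5 (expiry=61+4=65). clock=61
Op 18: insert a.com -> 10.0.0.6 (expiry=61+1=62). clock=61
Op 19: tick 5 -> clock=66. purged={a.com,b.com}
Op 20: insert a.com -> 10.0.0.2 (expiry=66+7=73). clock=66
Op 21: tick 8 -> clock=74. purged={a.com}
Op 22: tick 2 -> clock=76.
Op 23: tick 9 -> clock=85.
Op 24: tick 14 -> clock=99.
Op 25: tick 3 -> clock=102.
Op 26: tick 11 -> clock=113.
Op 27: insert a.com -> 10.0.0.2 (expiry=113+7=120). clock=113
Op 28: tick 12 -> clock=125. purged={a.com}
lookup b.com: not in cache (expired or never inserted)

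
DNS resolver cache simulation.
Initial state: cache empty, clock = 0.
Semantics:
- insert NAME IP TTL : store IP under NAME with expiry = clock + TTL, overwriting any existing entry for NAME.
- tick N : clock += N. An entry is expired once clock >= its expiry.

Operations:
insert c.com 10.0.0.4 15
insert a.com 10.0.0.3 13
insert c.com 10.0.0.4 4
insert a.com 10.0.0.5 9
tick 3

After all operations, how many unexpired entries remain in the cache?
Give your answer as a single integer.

Answer: 2

Derivation:
Op 1: insert c.com -> 10.0.0.4 (expiry=0+15=15). clock=0
Op 2: insert a.com -> 10.0.0.3 (expiry=0+13=13). clock=0
Op 3: insert c.com -> 10.0.0.4 (expiry=0+4=4). clock=0
Op 4: insert a.com -> 10.0.0.5 (expiry=0+9=9). clock=0
Op 5: tick 3 -> clock=3.
Final cache (unexpired): {a.com,c.com} -> size=2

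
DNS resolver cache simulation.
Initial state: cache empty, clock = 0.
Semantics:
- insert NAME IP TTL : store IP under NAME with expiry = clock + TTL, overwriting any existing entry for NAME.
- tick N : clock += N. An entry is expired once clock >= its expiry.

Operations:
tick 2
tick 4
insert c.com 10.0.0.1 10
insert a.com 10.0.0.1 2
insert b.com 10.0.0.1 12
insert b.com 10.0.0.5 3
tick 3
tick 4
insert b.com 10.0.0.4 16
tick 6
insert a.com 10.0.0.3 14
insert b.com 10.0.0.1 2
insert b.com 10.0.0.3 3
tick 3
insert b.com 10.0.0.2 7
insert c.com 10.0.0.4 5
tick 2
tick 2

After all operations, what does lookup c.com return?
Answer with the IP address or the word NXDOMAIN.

Op 1: tick 2 -> clock=2.
Op 2: tick 4 -> clock=6.
Op 3: insert c.com -> 10.0.0.1 (expiry=6+10=16). clock=6
Op 4: insert a.com -> 10.0.0.1 (expiry=6+2=8). clock=6
Op 5: insert b.com -> 10.0.0.1 (expiry=6+12=18). clock=6
Op 6: insert b.com -> 10.0.0.5 (expiry=6+3=9). clock=6
Op 7: tick 3 -> clock=9. purged={a.com,b.com}
Op 8: tick 4 -> clock=13.
Op 9: insert b.com -> 10.0.0.4 (expiry=13+16=29). clock=13
Op 10: tick 6 -> clock=19. purged={c.com}
Op 11: insert a.com -> 10.0.0.3 (expiry=19+14=33). clock=19
Op 12: insert b.com -> 10.0.0.1 (expiry=19+2=21). clock=19
Op 13: insert b.com -> 10.0.0.3 (expiry=19+3=22). clock=19
Op 14: tick 3 -> clock=22. purged={b.com}
Op 15: insert b.com -> 10.0.0.2 (expiry=22+7=29). clock=22
Op 16: insert c.com -> 10.0.0.4 (expiry=22+5=27). clock=22
Op 17: tick 2 -> clock=24.
Op 18: tick 2 -> clock=26.
lookup c.com: present, ip=10.0.0.4 expiry=27 > clock=26

Answer: 10.0.0.4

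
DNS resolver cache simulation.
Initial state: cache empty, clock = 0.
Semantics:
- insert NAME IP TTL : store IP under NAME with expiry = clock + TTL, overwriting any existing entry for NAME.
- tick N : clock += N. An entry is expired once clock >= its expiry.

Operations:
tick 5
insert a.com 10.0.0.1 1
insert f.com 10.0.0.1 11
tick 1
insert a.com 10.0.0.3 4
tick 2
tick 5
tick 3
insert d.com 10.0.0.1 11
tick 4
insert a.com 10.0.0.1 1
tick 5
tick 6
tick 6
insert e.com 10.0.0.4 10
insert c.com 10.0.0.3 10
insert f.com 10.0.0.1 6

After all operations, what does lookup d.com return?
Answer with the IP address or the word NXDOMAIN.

Op 1: tick 5 -> clock=5.
Op 2: insert a.com -> 10.0.0.1 (expiry=5+1=6). clock=5
Op 3: insert f.com -> 10.0.0.1 (expiry=5+11=16). clock=5
Op 4: tick 1 -> clock=6. purged={a.com}
Op 5: insert a.com -> 10.0.0.3 (expiry=6+4=10). clock=6
Op 6: tick 2 -> clock=8.
Op 7: tick 5 -> clock=13. purged={a.com}
Op 8: tick 3 -> clock=16. purged={f.com}
Op 9: insert d.com -> 10.0.0.1 (expiry=16+11=27). clock=16
Op 10: tick 4 -> clock=20.
Op 11: insert a.com -> 10.0.0.1 (expiry=20+1=21). clock=20
Op 12: tick 5 -> clock=25. purged={a.com}
Op 13: tick 6 -> clock=31. purged={d.com}
Op 14: tick 6 -> clock=37.
Op 15: insert e.com -> 10.0.0.4 (expiry=37+10=47). clock=37
Op 16: insert c.com -> 10.0.0.3 (expiry=37+10=47). clock=37
Op 17: insert f.com -> 10.0.0.1 (expiry=37+6=43). clock=37
lookup d.com: not in cache (expired or never inserted)

Answer: NXDOMAIN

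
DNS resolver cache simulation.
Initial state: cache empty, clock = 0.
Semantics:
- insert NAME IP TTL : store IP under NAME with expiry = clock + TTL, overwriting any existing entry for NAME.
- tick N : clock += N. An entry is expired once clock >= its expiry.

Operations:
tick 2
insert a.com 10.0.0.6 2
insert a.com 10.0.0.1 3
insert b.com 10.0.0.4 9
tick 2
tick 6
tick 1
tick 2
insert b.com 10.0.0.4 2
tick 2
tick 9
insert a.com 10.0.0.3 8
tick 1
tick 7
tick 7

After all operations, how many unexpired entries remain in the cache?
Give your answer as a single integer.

Answer: 0

Derivation:
Op 1: tick 2 -> clock=2.
Op 2: insert a.com -> 10.0.0.6 (expiry=2+2=4). clock=2
Op 3: insert a.com -> 10.0.0.1 (expiry=2+3=5). clock=2
Op 4: insert b.com -> 10.0.0.4 (expiry=2+9=11). clock=2
Op 5: tick 2 -> clock=4.
Op 6: tick 6 -> clock=10. purged={a.com}
Op 7: tick 1 -> clock=11. purged={b.com}
Op 8: tick 2 -> clock=13.
Op 9: insert b.com -> 10.0.0.4 (expiry=13+2=15). clock=13
Op 10: tick 2 -> clock=15. purged={b.com}
Op 11: tick 9 -> clock=24.
Op 12: insert a.com -> 10.0.0.3 (expiry=24+8=32). clock=24
Op 13: tick 1 -> clock=25.
Op 14: tick 7 -> clock=32. purged={a.com}
Op 15: tick 7 -> clock=39.
Final cache (unexpired): {} -> size=0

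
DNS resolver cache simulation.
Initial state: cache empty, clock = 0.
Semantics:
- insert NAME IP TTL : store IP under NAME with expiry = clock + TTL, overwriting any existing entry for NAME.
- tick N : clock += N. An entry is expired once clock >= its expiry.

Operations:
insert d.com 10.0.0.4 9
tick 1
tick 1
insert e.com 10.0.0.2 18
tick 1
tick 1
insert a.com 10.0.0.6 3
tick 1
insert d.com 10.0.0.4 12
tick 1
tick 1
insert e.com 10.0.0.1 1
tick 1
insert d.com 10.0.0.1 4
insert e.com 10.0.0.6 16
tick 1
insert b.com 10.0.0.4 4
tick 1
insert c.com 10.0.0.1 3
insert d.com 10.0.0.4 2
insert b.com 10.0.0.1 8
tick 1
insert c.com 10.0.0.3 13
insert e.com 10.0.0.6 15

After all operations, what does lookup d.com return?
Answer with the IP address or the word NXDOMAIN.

Answer: 10.0.0.4

Derivation:
Op 1: insert d.com -> 10.0.0.4 (expiry=0+9=9). clock=0
Op 2: tick 1 -> clock=1.
Op 3: tick 1 -> clock=2.
Op 4: insert e.com -> 10.0.0.2 (expiry=2+18=20). clock=2
Op 5: tick 1 -> clock=3.
Op 6: tick 1 -> clock=4.
Op 7: insert a.com -> 10.0.0.6 (expiry=4+3=7). clock=4
Op 8: tick 1 -> clock=5.
Op 9: insert d.com -> 10.0.0.4 (expiry=5+12=17). clock=5
Op 10: tick 1 -> clock=6.
Op 11: tick 1 -> clock=7. purged={a.com}
Op 12: insert e.com -> 10.0.0.1 (expiry=7+1=8). clock=7
Op 13: tick 1 -> clock=8. purged={e.com}
Op 14: insert d.com -> 10.0.0.1 (expiry=8+4=12). clock=8
Op 15: insert e.com -> 10.0.0.6 (expiry=8+16=24). clock=8
Op 16: tick 1 -> clock=9.
Op 17: insert b.com -> 10.0.0.4 (expiry=9+4=13). clock=9
Op 18: tick 1 -> clock=10.
Op 19: insert c.com -> 10.0.0.1 (expiry=10+3=13). clock=10
Op 20: insert d.com -> 10.0.0.4 (expiry=10+2=12). clock=10
Op 21: insert b.com -> 10.0.0.1 (expiry=10+8=18). clock=10
Op 22: tick 1 -> clock=11.
Op 23: insert c.com -> 10.0.0.3 (expiry=11+13=24). clock=11
Op 24: insert e.com -> 10.0.0.6 (expiry=11+15=26). clock=11
lookup d.com: present, ip=10.0.0.4 expiry=12 > clock=11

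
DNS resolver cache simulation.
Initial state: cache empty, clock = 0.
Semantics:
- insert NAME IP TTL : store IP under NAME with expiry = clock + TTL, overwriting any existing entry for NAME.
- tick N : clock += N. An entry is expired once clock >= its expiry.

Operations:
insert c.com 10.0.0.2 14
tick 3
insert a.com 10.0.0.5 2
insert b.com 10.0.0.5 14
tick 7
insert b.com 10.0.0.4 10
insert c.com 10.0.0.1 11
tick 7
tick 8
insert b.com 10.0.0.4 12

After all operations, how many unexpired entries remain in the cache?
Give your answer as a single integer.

Op 1: insert c.com -> 10.0.0.2 (expiry=0+14=14). clock=0
Op 2: tick 3 -> clock=3.
Op 3: insert a.com -> 10.0.0.5 (expiry=3+2=5). clock=3
Op 4: insert b.com -> 10.0.0.5 (expiry=3+14=17). clock=3
Op 5: tick 7 -> clock=10. purged={a.com}
Op 6: insert b.com -> 10.0.0.4 (expiry=10+10=20). clock=10
Op 7: insert c.com -> 10.0.0.1 (expiry=10+11=21). clock=10
Op 8: tick 7 -> clock=17.
Op 9: tick 8 -> clock=25. purged={b.com,c.com}
Op 10: insert b.com -> 10.0.0.4 (expiry=25+12=37). clock=25
Final cache (unexpired): {b.com} -> size=1

Answer: 1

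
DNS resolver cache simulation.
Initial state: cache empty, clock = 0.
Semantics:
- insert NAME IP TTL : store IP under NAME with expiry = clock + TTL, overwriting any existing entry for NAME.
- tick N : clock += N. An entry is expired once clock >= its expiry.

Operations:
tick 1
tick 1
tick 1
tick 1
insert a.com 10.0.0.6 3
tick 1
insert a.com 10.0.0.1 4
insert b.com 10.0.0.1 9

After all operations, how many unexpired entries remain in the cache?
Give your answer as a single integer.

Op 1: tick 1 -> clock=1.
Op 2: tick 1 -> clock=2.
Op 3: tick 1 -> clock=3.
Op 4: tick 1 -> clock=4.
Op 5: insert a.com -> 10.0.0.6 (expiry=4+3=7). clock=4
Op 6: tick 1 -> clock=5.
Op 7: insert a.com -> 10.0.0.1 (expiry=5+4=9). clock=5
Op 8: insert b.com -> 10.0.0.1 (expiry=5+9=14). clock=5
Final cache (unexpired): {a.com,b.com} -> size=2

Answer: 2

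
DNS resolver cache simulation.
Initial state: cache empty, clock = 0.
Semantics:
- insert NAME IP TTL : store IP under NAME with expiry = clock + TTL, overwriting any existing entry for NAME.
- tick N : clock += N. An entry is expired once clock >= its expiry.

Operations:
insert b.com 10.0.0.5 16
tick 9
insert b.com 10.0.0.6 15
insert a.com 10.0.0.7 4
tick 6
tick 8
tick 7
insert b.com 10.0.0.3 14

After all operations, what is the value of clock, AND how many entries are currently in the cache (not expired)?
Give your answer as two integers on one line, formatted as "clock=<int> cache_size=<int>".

Answer: clock=30 cache_size=1

Derivation:
Op 1: insert b.com -> 10.0.0.5 (expiry=0+16=16). clock=0
Op 2: tick 9 -> clock=9.
Op 3: insert b.com -> 10.0.0.6 (expiry=9+15=24). clock=9
Op 4: insert a.com -> 10.0.0.7 (expiry=9+4=13). clock=9
Op 5: tick 6 -> clock=15. purged={a.com}
Op 6: tick 8 -> clock=23.
Op 7: tick 7 -> clock=30. purged={b.com}
Op 8: insert b.com -> 10.0.0.3 (expiry=30+14=44). clock=30
Final clock = 30
Final cache (unexpired): {b.com} -> size=1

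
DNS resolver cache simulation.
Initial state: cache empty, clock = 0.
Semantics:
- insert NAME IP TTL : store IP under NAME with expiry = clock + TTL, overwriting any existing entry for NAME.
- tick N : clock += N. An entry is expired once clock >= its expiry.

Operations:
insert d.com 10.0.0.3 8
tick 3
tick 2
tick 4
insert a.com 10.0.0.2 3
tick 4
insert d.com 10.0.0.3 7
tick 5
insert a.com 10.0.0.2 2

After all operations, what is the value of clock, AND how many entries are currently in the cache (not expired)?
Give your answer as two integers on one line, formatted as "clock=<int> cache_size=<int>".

Op 1: insert d.com -> 10.0.0.3 (expiry=0+8=8). clock=0
Op 2: tick 3 -> clock=3.
Op 3: tick 2 -> clock=5.
Op 4: tick 4 -> clock=9. purged={d.com}
Op 5: insert a.com -> 10.0.0.2 (expiry=9+3=12). clock=9
Op 6: tick 4 -> clock=13. purged={a.com}
Op 7: insert d.com -> 10.0.0.3 (expiry=13+7=20). clock=13
Op 8: tick 5 -> clock=18.
Op 9: insert a.com -> 10.0.0.2 (expiry=18+2=20). clock=18
Final clock = 18
Final cache (unexpired): {a.com,d.com} -> size=2

Answer: clock=18 cache_size=2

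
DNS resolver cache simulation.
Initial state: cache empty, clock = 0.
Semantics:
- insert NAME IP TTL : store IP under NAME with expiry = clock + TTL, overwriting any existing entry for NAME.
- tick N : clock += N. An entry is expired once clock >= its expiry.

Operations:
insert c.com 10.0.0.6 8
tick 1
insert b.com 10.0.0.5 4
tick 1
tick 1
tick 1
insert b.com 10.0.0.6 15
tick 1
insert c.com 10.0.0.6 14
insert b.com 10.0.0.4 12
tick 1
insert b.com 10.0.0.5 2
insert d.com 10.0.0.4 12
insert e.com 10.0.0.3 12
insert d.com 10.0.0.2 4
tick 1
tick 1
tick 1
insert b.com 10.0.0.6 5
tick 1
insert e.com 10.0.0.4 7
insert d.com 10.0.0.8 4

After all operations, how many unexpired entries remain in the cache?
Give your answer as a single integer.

Answer: 4

Derivation:
Op 1: insert c.com -> 10.0.0.6 (expiry=0+8=8). clock=0
Op 2: tick 1 -> clock=1.
Op 3: insert b.com -> 10.0.0.5 (expiry=1+4=5). clock=1
Op 4: tick 1 -> clock=2.
Op 5: tick 1 -> clock=3.
Op 6: tick 1 -> clock=4.
Op 7: insert b.com -> 10.0.0.6 (expiry=4+15=19). clock=4
Op 8: tick 1 -> clock=5.
Op 9: insert c.com -> 10.0.0.6 (expiry=5+14=19). clock=5
Op 10: insert b.com -> 10.0.0.4 (expiry=5+12=17). clock=5
Op 11: tick 1 -> clock=6.
Op 12: insert b.com -> 10.0.0.5 (expiry=6+2=8). clock=6
Op 13: insert d.com -> 10.0.0.4 (expiry=6+12=18). clock=6
Op 14: insert e.com -> 10.0.0.3 (expiry=6+12=18). clock=6
Op 15: insert d.com -> 10.0.0.2 (expiry=6+4=10). clock=6
Op 16: tick 1 -> clock=7.
Op 17: tick 1 -> clock=8. purged={b.com}
Op 18: tick 1 -> clock=9.
Op 19: insert b.com -> 10.0.0.6 (expiry=9+5=14). clock=9
Op 20: tick 1 -> clock=10. purged={d.com}
Op 21: insert e.com -> 10.0.0.4 (expiry=10+7=17). clock=10
Op 22: insert d.com -> 10.0.0.8 (expiry=10+4=14). clock=10
Final cache (unexpired): {b.com,c.com,d.com,e.com} -> size=4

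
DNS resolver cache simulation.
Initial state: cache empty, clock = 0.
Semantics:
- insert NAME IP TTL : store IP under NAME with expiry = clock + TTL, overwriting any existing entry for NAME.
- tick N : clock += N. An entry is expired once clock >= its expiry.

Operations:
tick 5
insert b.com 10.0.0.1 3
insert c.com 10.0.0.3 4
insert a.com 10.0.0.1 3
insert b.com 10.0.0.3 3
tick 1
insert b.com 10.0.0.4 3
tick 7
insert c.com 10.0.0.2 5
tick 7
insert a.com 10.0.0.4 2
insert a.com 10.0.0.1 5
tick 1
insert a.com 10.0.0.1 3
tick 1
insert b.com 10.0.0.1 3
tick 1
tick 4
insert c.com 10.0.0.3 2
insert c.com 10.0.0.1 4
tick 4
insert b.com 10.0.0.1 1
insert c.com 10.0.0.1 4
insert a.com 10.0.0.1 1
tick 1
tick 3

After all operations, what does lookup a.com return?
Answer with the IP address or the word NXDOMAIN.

Answer: NXDOMAIN

Derivation:
Op 1: tick 5 -> clock=5.
Op 2: insert b.com -> 10.0.0.1 (expiry=5+3=8). clock=5
Op 3: insert c.com -> 10.0.0.3 (expiry=5+4=9). clock=5
Op 4: insert a.com -> 10.0.0.1 (expiry=5+3=8). clock=5
Op 5: insert b.com -> 10.0.0.3 (expiry=5+3=8). clock=5
Op 6: tick 1 -> clock=6.
Op 7: insert b.com -> 10.0.0.4 (expiry=6+3=9). clock=6
Op 8: tick 7 -> clock=13. purged={a.com,b.com,c.com}
Op 9: insert c.com -> 10.0.0.2 (expiry=13+5=18). clock=13
Op 10: tick 7 -> clock=20. purged={c.com}
Op 11: insert a.com -> 10.0.0.4 (expiry=20+2=22). clock=20
Op 12: insert a.com -> 10.0.0.1 (expiry=20+5=25). clock=20
Op 13: tick 1 -> clock=21.
Op 14: insert a.com -> 10.0.0.1 (expiry=21+3=24). clock=21
Op 15: tick 1 -> clock=22.
Op 16: insert b.com -> 10.0.0.1 (expiry=22+3=25). clock=22
Op 17: tick 1 -> clock=23.
Op 18: tick 4 -> clock=27. purged={a.com,b.com}
Op 19: insert c.com -> 10.0.0.3 (expiry=27+2=29). clock=27
Op 20: insert c.com -> 10.0.0.1 (expiry=27+4=31). clock=27
Op 21: tick 4 -> clock=31. purged={c.com}
Op 22: insert b.com -> 10.0.0.1 (expiry=31+1=32). clock=31
Op 23: insert c.com -> 10.0.0.1 (expiry=31+4=35). clock=31
Op 24: insert a.com -> 10.0.0.1 (expiry=31+1=32). clock=31
Op 25: tick 1 -> clock=32. purged={a.com,b.com}
Op 26: tick 3 -> clock=35. purged={c.com}
lookup a.com: not in cache (expired or never inserted)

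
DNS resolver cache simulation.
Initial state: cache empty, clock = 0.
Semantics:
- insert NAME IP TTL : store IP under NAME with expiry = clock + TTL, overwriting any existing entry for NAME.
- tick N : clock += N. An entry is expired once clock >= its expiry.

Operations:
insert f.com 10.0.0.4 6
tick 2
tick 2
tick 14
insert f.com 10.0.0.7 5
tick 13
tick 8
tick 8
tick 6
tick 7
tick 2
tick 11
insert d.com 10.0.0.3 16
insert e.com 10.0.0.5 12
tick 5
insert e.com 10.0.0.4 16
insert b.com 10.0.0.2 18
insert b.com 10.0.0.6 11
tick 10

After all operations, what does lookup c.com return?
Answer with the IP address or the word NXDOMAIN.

Answer: NXDOMAIN

Derivation:
Op 1: insert f.com -> 10.0.0.4 (expiry=0+6=6). clock=0
Op 2: tick 2 -> clock=2.
Op 3: tick 2 -> clock=4.
Op 4: tick 14 -> clock=18. purged={f.com}
Op 5: insert f.com -> 10.0.0.7 (expiry=18+5=23). clock=18
Op 6: tick 13 -> clock=31. purged={f.com}
Op 7: tick 8 -> clock=39.
Op 8: tick 8 -> clock=47.
Op 9: tick 6 -> clock=53.
Op 10: tick 7 -> clock=60.
Op 11: tick 2 -> clock=62.
Op 12: tick 11 -> clock=73.
Op 13: insert d.com -> 10.0.0.3 (expiry=73+16=89). clock=73
Op 14: insert e.com -> 10.0.0.5 (expiry=73+12=85). clock=73
Op 15: tick 5 -> clock=78.
Op 16: insert e.com -> 10.0.0.4 (expiry=78+16=94). clock=78
Op 17: insert b.com -> 10.0.0.2 (expiry=78+18=96). clock=78
Op 18: insert b.com -> 10.0.0.6 (expiry=78+11=89). clock=78
Op 19: tick 10 -> clock=88.
lookup c.com: not in cache (expired or never inserted)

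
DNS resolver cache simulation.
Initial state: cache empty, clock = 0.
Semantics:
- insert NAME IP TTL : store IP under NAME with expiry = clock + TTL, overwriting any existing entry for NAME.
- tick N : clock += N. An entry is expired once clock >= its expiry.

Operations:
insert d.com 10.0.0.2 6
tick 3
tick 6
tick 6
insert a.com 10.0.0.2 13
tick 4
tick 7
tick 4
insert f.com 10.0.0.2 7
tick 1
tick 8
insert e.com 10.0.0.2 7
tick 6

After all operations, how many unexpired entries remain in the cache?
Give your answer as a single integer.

Answer: 1

Derivation:
Op 1: insert d.com -> 10.0.0.2 (expiry=0+6=6). clock=0
Op 2: tick 3 -> clock=3.
Op 3: tick 6 -> clock=9. purged={d.com}
Op 4: tick 6 -> clock=15.
Op 5: insert a.com -> 10.0.0.2 (expiry=15+13=28). clock=15
Op 6: tick 4 -> clock=19.
Op 7: tick 7 -> clock=26.
Op 8: tick 4 -> clock=30. purged={a.com}
Op 9: insert f.com -> 10.0.0.2 (expiry=30+7=37). clock=30
Op 10: tick 1 -> clock=31.
Op 11: tick 8 -> clock=39. purged={f.com}
Op 12: insert e.com -> 10.0.0.2 (expiry=39+7=46). clock=39
Op 13: tick 6 -> clock=45.
Final cache (unexpired): {e.com} -> size=1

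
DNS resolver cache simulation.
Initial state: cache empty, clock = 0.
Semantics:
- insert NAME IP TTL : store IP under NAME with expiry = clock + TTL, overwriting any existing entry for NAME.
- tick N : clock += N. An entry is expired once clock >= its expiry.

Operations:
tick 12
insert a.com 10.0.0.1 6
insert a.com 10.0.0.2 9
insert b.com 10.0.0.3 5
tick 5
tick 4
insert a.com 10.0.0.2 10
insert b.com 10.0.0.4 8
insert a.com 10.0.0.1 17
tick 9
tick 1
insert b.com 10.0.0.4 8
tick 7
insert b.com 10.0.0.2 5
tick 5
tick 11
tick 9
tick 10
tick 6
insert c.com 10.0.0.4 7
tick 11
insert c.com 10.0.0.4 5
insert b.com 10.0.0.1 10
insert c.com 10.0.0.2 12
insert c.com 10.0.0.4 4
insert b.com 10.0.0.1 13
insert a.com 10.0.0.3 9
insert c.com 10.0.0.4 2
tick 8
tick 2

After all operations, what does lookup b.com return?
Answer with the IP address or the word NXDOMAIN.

Answer: 10.0.0.1

Derivation:
Op 1: tick 12 -> clock=12.
Op 2: insert a.com -> 10.0.0.1 (expiry=12+6=18). clock=12
Op 3: insert a.com -> 10.0.0.2 (expiry=12+9=21). clock=12
Op 4: insert b.com -> 10.0.0.3 (expiry=12+5=17). clock=12
Op 5: tick 5 -> clock=17. purged={b.com}
Op 6: tick 4 -> clock=21. purged={a.com}
Op 7: insert a.com -> 10.0.0.2 (expiry=21+10=31). clock=21
Op 8: insert b.com -> 10.0.0.4 (expiry=21+8=29). clock=21
Op 9: insert a.com -> 10.0.0.1 (expiry=21+17=38). clock=21
Op 10: tick 9 -> clock=30. purged={b.com}
Op 11: tick 1 -> clock=31.
Op 12: insert b.com -> 10.0.0.4 (expiry=31+8=39). clock=31
Op 13: tick 7 -> clock=38. purged={a.com}
Op 14: insert b.com -> 10.0.0.2 (expiry=38+5=43). clock=38
Op 15: tick 5 -> clock=43. purged={b.com}
Op 16: tick 11 -> clock=54.
Op 17: tick 9 -> clock=63.
Op 18: tick 10 -> clock=73.
Op 19: tick 6 -> clock=79.
Op 20: insert c.com -> 10.0.0.4 (expiry=79+7=86). clock=79
Op 21: tick 11 -> clock=90. purged={c.com}
Op 22: insert c.com -> 10.0.0.4 (expiry=90+5=95). clock=90
Op 23: insert b.com -> 10.0.0.1 (expiry=90+10=100). clock=90
Op 24: insert c.com -> 10.0.0.2 (expiry=90+12=102). clock=90
Op 25: insert c.com -> 10.0.0.4 (expiry=90+4=94). clock=90
Op 26: insert b.com -> 10.0.0.1 (expiry=90+13=103). clock=90
Op 27: insert a.com -> 10.0.0.3 (expiry=90+9=99). clock=90
Op 28: insert c.com -> 10.0.0.4 (expiry=90+2=92). clock=90
Op 29: tick 8 -> clock=98. purged={c.com}
Op 30: tick 2 -> clock=100. purged={a.com}
lookup b.com: present, ip=10.0.0.1 expiry=103 > clock=100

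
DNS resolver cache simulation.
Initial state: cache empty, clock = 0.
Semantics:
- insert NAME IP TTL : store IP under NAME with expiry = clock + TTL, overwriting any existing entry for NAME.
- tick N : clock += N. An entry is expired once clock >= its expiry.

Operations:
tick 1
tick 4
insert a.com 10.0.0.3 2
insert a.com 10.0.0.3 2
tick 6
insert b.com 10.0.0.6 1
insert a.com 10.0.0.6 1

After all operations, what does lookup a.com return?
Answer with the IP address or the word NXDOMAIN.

Op 1: tick 1 -> clock=1.
Op 2: tick 4 -> clock=5.
Op 3: insert a.com -> 10.0.0.3 (expiry=5+2=7). clock=5
Op 4: insert a.com -> 10.0.0.3 (expiry=5+2=7). clock=5
Op 5: tick 6 -> clock=11. purged={a.com}
Op 6: insert b.com -> 10.0.0.6 (expiry=11+1=12). clock=11
Op 7: insert a.com -> 10.0.0.6 (expiry=11+1=12). clock=11
lookup a.com: present, ip=10.0.0.6 expiry=12 > clock=11

Answer: 10.0.0.6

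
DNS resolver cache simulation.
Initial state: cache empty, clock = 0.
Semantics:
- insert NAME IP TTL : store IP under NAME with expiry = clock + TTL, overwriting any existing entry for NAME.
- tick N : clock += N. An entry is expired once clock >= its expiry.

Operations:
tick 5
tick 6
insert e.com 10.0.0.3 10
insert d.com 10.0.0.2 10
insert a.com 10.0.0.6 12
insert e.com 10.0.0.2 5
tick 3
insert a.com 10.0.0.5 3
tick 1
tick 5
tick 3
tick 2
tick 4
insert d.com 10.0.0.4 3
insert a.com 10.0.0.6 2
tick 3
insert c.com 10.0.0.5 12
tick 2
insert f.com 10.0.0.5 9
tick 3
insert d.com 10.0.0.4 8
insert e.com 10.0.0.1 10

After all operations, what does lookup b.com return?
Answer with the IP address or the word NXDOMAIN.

Answer: NXDOMAIN

Derivation:
Op 1: tick 5 -> clock=5.
Op 2: tick 6 -> clock=11.
Op 3: insert e.com -> 10.0.0.3 (expiry=11+10=21). clock=11
Op 4: insert d.com -> 10.0.0.2 (expiry=11+10=21). clock=11
Op 5: insert a.com -> 10.0.0.6 (expiry=11+12=23). clock=11
Op 6: insert e.com -> 10.0.0.2 (expiry=11+5=16). clock=11
Op 7: tick 3 -> clock=14.
Op 8: insert a.com -> 10.0.0.5 (expiry=14+3=17). clock=14
Op 9: tick 1 -> clock=15.
Op 10: tick 5 -> clock=20. purged={a.com,e.com}
Op 11: tick 3 -> clock=23. purged={d.com}
Op 12: tick 2 -> clock=25.
Op 13: tick 4 -> clock=29.
Op 14: insert d.com -> 10.0.0.4 (expiry=29+3=32). clock=29
Op 15: insert a.com -> 10.0.0.6 (expiry=29+2=31). clock=29
Op 16: tick 3 -> clock=32. purged={a.com,d.com}
Op 17: insert c.com -> 10.0.0.5 (expiry=32+12=44). clock=32
Op 18: tick 2 -> clock=34.
Op 19: insert f.com -> 10.0.0.5 (expiry=34+9=43). clock=34
Op 20: tick 3 -> clock=37.
Op 21: insert d.com -> 10.0.0.4 (expiry=37+8=45). clock=37
Op 22: insert e.com -> 10.0.0.1 (expiry=37+10=47). clock=37
lookup b.com: not in cache (expired or never inserted)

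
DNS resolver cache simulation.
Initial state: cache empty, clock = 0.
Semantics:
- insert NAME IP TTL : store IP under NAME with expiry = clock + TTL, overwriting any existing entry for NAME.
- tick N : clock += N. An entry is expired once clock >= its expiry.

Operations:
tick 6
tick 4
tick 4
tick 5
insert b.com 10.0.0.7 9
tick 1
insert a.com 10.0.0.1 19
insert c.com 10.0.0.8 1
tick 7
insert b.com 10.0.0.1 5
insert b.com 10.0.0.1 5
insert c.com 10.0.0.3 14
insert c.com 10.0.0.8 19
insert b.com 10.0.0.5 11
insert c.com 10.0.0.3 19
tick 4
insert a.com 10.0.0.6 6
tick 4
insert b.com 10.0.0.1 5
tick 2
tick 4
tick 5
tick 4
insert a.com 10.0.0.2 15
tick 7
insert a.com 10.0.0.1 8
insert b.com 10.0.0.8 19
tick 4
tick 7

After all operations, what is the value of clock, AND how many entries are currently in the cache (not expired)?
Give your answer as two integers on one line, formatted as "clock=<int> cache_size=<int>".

Op 1: tick 6 -> clock=6.
Op 2: tick 4 -> clock=10.
Op 3: tick 4 -> clock=14.
Op 4: tick 5 -> clock=19.
Op 5: insert b.com -> 10.0.0.7 (expiry=19+9=28). clock=19
Op 6: tick 1 -> clock=20.
Op 7: insert a.com -> 10.0.0.1 (expiry=20+19=39). clock=20
Op 8: insert c.com -> 10.0.0.8 (expiry=20+1=21). clock=20
Op 9: tick 7 -> clock=27. purged={c.com}
Op 10: insert b.com -> 10.0.0.1 (expiry=27+5=32). clock=27
Op 11: insert b.com -> 10.0.0.1 (expiry=27+5=32). clock=27
Op 12: insert c.com -> 10.0.0.3 (expiry=27+14=41). clock=27
Op 13: insert c.com -> 10.0.0.8 (expiry=27+19=46). clock=27
Op 14: insert b.com -> 10.0.0.5 (expiry=27+11=38). clock=27
Op 15: insert c.com -> 10.0.0.3 (expiry=27+19=46). clock=27
Op 16: tick 4 -> clock=31.
Op 17: insert a.com -> 10.0.0.6 (expiry=31+6=37). clock=31
Op 18: tick 4 -> clock=35.
Op 19: insert b.com -> 10.0.0.1 (expiry=35+5=40). clock=35
Op 20: tick 2 -> clock=37. purged={a.com}
Op 21: tick 4 -> clock=41. purged={b.com}
Op 22: tick 5 -> clock=46. purged={c.com}
Op 23: tick 4 -> clock=50.
Op 24: insert a.com -> 10.0.0.2 (expiry=50+15=65). clock=50
Op 25: tick 7 -> clock=57.
Op 26: insert a.com -> 10.0.0.1 (expiry=57+8=65). clock=57
Op 27: insert b.com -> 10.0.0.8 (expiry=57+19=76). clock=57
Op 28: tick 4 -> clock=61.
Op 29: tick 7 -> clock=68. purged={a.com}
Final clock = 68
Final cache (unexpired): {b.com} -> size=1

Answer: clock=68 cache_size=1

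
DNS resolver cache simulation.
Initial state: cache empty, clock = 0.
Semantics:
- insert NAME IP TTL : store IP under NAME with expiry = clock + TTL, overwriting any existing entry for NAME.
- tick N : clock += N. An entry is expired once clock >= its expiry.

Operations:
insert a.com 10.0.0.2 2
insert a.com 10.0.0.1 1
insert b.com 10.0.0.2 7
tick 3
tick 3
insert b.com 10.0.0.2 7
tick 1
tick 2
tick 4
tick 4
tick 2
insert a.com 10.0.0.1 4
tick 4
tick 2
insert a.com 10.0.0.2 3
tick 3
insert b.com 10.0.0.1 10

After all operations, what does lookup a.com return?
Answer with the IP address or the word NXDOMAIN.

Op 1: insert a.com -> 10.0.0.2 (expiry=0+2=2). clock=0
Op 2: insert a.com -> 10.0.0.1 (expiry=0+1=1). clock=0
Op 3: insert b.com -> 10.0.0.2 (expiry=0+7=7). clock=0
Op 4: tick 3 -> clock=3. purged={a.com}
Op 5: tick 3 -> clock=6.
Op 6: insert b.com -> 10.0.0.2 (expiry=6+7=13). clock=6
Op 7: tick 1 -> clock=7.
Op 8: tick 2 -> clock=9.
Op 9: tick 4 -> clock=13. purged={b.com}
Op 10: tick 4 -> clock=17.
Op 11: tick 2 -> clock=19.
Op 12: insert a.com -> 10.0.0.1 (expiry=19+4=23). clock=19
Op 13: tick 4 -> clock=23. purged={a.com}
Op 14: tick 2 -> clock=25.
Op 15: insert a.com -> 10.0.0.2 (expiry=25+3=28). clock=25
Op 16: tick 3 -> clock=28. purged={a.com}
Op 17: insert b.com -> 10.0.0.1 (expiry=28+10=38). clock=28
lookup a.com: not in cache (expired or never inserted)

Answer: NXDOMAIN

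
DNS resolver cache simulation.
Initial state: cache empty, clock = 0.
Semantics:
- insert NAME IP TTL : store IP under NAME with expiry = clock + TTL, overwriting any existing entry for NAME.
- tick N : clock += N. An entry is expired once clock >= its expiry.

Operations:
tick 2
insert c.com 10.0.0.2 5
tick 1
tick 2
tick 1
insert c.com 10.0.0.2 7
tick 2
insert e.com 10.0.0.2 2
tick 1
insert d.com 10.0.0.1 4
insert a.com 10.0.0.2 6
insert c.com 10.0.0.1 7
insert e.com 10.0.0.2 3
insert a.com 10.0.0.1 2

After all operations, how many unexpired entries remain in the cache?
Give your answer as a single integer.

Op 1: tick 2 -> clock=2.
Op 2: insert c.com -> 10.0.0.2 (expiry=2+5=7). clock=2
Op 3: tick 1 -> clock=3.
Op 4: tick 2 -> clock=5.
Op 5: tick 1 -> clock=6.
Op 6: insert c.com -> 10.0.0.2 (expiry=6+7=13). clock=6
Op 7: tick 2 -> clock=8.
Op 8: insert e.com -> 10.0.0.2 (expiry=8+2=10). clock=8
Op 9: tick 1 -> clock=9.
Op 10: insert d.com -> 10.0.0.1 (expiry=9+4=13). clock=9
Op 11: insert a.com -> 10.0.0.2 (expiry=9+6=15). clock=9
Op 12: insert c.com -> 10.0.0.1 (expiry=9+7=16). clock=9
Op 13: insert e.com -> 10.0.0.2 (expiry=9+3=12). clock=9
Op 14: insert a.com -> 10.0.0.1 (expiry=9+2=11). clock=9
Final cache (unexpired): {a.com,c.com,d.com,e.com} -> size=4

Answer: 4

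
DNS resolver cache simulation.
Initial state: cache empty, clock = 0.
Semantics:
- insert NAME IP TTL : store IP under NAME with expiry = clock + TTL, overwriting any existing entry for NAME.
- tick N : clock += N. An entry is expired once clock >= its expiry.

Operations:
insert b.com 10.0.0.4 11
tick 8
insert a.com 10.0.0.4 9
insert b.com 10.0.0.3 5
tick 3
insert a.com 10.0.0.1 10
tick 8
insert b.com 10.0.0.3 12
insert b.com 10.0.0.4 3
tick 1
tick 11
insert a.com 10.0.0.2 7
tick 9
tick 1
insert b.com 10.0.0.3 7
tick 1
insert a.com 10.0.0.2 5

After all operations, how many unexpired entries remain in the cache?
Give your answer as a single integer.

Answer: 2

Derivation:
Op 1: insert b.com -> 10.0.0.4 (expiry=0+11=11). clock=0
Op 2: tick 8 -> clock=8.
Op 3: insert a.com -> 10.0.0.4 (expiry=8+9=17). clock=8
Op 4: insert b.com -> 10.0.0.3 (expiry=8+5=13). clock=8
Op 5: tick 3 -> clock=11.
Op 6: insert a.com -> 10.0.0.1 (expiry=11+10=21). clock=11
Op 7: tick 8 -> clock=19. purged={b.com}
Op 8: insert b.com -> 10.0.0.3 (expiry=19+12=31). clock=19
Op 9: insert b.com -> 10.0.0.4 (expiry=19+3=22). clock=19
Op 10: tick 1 -> clock=20.
Op 11: tick 11 -> clock=31. purged={a.com,b.com}
Op 12: insert a.com -> 10.0.0.2 (expiry=31+7=38). clock=31
Op 13: tick 9 -> clock=40. purged={a.com}
Op 14: tick 1 -> clock=41.
Op 15: insert b.com -> 10.0.0.3 (expiry=41+7=48). clock=41
Op 16: tick 1 -> clock=42.
Op 17: insert a.com -> 10.0.0.2 (expiry=42+5=47). clock=42
Final cache (unexpired): {a.com,b.com} -> size=2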